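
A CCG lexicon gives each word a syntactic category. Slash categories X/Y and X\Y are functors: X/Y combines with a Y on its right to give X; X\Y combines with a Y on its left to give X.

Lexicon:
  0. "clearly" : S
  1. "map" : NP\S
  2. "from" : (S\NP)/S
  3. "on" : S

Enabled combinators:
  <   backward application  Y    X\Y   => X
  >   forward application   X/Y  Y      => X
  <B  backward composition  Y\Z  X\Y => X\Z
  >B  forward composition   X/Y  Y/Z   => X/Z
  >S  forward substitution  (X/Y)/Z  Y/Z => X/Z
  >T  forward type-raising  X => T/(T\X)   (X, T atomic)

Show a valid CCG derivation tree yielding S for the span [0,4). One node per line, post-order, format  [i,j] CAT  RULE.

[0,1] S  lex  "clearly"
[0,1] NP/(NP\S)  >T
[1,2] NP\S  lex  "map"
[0,2] NP  >  k=1
[2,3] (S\NP)/S  lex  "from"
[3,4] S  lex  "on"
[2,4] S\NP  >  k=3
[0,4] S  <  k=2

[0,4] S   <
  [0,2] NP   >
    [0,1] NP/(NP\S)   >T
      [0,1] "clearly" : S
    [1,2] "map" : NP\S
  [2,4] S\NP   >
    [2,3] "from" : (S\NP)/S
    [3,4] "on" : S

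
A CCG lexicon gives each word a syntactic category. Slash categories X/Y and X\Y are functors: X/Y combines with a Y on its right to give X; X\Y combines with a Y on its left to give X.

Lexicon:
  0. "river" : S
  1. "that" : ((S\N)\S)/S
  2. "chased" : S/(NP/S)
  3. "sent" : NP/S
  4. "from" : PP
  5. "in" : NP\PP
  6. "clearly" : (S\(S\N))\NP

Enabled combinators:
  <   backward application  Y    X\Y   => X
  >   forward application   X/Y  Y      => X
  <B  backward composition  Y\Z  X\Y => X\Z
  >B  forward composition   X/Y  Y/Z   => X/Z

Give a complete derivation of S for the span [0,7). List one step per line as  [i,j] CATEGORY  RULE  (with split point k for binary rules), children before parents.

[0,1] S  lex  "river"
[1,2] ((S\N)\S)/S  lex  "that"
[2,3] S/(NP/S)  lex  "chased"
[3,4] NP/S  lex  "sent"
[2,4] S  >  k=3
[1,4] (S\N)\S  >  k=2
[0,4] S\N  <  k=1
[4,5] PP  lex  "from"
[5,6] NP\PP  lex  "in"
[4,6] NP  <  k=5
[6,7] (S\(S\N))\NP  lex  "clearly"
[4,7] S\(S\N)  <  k=6
[0,7] S  <  k=4

[0,7] S   <
  [0,4] S\N   <
    [0,1] "river" : S
    [1,4] (S\N)\S   >
      [1,2] "that" : ((S\N)\S)/S
      [2,4] S   >
        [2,3] "chased" : S/(NP/S)
        [3,4] "sent" : NP/S
  [4,7] S\(S\N)   <
    [4,6] NP   <
      [4,5] "from" : PP
      [5,6] "in" : NP\PP
    [6,7] "clearly" : (S\(S\N))\NP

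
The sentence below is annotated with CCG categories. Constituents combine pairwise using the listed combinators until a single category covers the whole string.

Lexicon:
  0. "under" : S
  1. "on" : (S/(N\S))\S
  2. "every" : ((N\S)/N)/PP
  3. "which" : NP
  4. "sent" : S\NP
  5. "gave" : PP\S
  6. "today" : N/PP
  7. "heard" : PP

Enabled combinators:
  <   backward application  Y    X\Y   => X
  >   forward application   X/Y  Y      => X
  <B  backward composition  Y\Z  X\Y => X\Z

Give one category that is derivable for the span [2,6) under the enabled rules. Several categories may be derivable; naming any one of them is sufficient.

[0,8] S   >
  [0,2] S/(N\S)   <
    [0,1] "under" : S
    [1,2] "on" : (S/(N\S))\S
  [2,8] N\S   >
    [2,6] (N\S)/N   >
      [2,3] "every" : ((N\S)/N)/PP
      [3,6] PP   <
        [3,4] "which" : NP
        [4,6] PP\NP   <B
          [4,5] "sent" : S\NP
          [5,6] "gave" : PP\S
    [6,8] N   >
      [6,7] "today" : N/PP
      [7,8] "heard" : PP

(N\S)/N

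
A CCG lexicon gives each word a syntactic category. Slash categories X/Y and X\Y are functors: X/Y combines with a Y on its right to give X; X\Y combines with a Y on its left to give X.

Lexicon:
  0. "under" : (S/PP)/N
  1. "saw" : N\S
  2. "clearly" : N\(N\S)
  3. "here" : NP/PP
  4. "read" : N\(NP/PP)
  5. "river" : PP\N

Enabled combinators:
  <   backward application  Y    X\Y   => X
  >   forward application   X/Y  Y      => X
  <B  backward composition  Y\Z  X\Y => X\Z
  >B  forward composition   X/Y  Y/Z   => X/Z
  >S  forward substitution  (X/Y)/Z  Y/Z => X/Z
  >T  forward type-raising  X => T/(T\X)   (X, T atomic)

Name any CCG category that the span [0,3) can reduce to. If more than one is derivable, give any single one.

[0,6] S   >
  [0,3] S/PP   >
    [0,1] "under" : (S/PP)/N
    [1,3] N   <
      [1,2] "saw" : N\S
      [2,3] "clearly" : N\(N\S)
  [3,6] PP   <
    [3,5] N   <
      [3,4] "here" : NP/PP
      [4,5] "read" : N\(NP/PP)
    [5,6] "river" : PP\N

S/PP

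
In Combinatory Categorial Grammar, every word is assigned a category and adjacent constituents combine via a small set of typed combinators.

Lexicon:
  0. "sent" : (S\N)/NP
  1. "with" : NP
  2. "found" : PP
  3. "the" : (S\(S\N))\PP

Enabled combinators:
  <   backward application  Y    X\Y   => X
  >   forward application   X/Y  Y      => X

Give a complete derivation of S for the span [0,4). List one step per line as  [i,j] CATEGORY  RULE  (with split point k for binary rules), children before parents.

[0,1] (S\N)/NP  lex  "sent"
[1,2] NP  lex  "with"
[0,2] S\N  >  k=1
[2,3] PP  lex  "found"
[3,4] (S\(S\N))\PP  lex  "the"
[2,4] S\(S\N)  <  k=3
[0,4] S  <  k=2

[0,4] S   <
  [0,2] S\N   >
    [0,1] "sent" : (S\N)/NP
    [1,2] "with" : NP
  [2,4] S\(S\N)   <
    [2,3] "found" : PP
    [3,4] "the" : (S\(S\N))\PP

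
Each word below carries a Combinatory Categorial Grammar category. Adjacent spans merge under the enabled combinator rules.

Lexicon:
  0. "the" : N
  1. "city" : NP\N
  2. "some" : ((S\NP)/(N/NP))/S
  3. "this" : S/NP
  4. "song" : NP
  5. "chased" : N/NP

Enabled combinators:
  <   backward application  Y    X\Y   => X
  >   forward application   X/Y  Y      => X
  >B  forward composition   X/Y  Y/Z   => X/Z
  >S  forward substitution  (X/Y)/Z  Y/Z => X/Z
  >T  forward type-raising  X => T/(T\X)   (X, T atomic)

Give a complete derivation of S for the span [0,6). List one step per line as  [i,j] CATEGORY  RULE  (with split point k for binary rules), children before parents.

[0,1] N  lex  "the"
[1,2] NP\N  lex  "city"
[0,2] NP  <  k=1
[2,3] ((S\NP)/(N/NP))/S  lex  "some"
[3,4] S/NP  lex  "this"
[4,5] NP  lex  "song"
[3,5] S  >  k=4
[2,5] (S\NP)/(N/NP)  >  k=3
[5,6] N/NP  lex  "chased"
[2,6] S\NP  >  k=5
[0,6] S  <  k=2

[0,6] S   <
  [0,2] NP   <
    [0,1] "the" : N
    [1,2] "city" : NP\N
  [2,6] S\NP   >
    [2,5] (S\NP)/(N/NP)   >
      [2,3] "some" : ((S\NP)/(N/NP))/S
      [3,5] S   >
        [3,4] "this" : S/NP
        [4,5] "song" : NP
    [5,6] "chased" : N/NP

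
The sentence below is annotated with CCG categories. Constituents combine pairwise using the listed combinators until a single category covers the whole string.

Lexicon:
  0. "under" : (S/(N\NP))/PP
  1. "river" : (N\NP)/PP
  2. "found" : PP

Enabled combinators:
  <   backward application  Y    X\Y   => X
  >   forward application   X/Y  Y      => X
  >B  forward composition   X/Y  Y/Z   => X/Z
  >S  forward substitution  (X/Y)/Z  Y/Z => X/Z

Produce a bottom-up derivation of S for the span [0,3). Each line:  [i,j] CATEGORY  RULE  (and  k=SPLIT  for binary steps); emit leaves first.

[0,3] S   >
  [0,2] S/PP   >S
    [0,1] "under" : (S/(N\NP))/PP
    [1,2] "river" : (N\NP)/PP
  [2,3] "found" : PP

[0,1] (S/(N\NP))/PP  lex  "under"
[1,2] (N\NP)/PP  lex  "river"
[0,2] S/PP  >S  k=1
[2,3] PP  lex  "found"
[0,3] S  >  k=2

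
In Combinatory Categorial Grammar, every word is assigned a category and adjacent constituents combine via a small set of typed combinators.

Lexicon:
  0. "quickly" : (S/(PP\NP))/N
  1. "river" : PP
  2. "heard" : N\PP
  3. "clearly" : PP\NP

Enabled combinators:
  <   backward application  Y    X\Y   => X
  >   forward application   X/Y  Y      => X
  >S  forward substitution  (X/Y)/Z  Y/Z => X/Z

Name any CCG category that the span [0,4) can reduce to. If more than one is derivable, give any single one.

[0,4] S   >
  [0,3] S/(PP\NP)   >
    [0,1] "quickly" : (S/(PP\NP))/N
    [1,3] N   <
      [1,2] "river" : PP
      [2,3] "heard" : N\PP
  [3,4] "clearly" : PP\NP

S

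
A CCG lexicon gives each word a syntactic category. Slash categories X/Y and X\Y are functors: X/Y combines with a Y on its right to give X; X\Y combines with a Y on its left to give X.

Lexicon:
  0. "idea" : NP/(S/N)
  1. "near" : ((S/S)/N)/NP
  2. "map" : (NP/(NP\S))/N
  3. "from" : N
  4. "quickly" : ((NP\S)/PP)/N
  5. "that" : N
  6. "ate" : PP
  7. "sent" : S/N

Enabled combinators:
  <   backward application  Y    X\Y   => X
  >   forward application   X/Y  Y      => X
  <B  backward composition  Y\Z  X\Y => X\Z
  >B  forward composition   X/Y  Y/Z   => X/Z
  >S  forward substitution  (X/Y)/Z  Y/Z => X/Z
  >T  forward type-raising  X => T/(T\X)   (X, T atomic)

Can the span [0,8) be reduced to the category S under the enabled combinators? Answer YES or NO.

NO

NP/(S/N) ((S/S)/N)/NP (NP/(NP\S))/N N ((NP\S)/PP)/N N PP S/N
CKY chart[0,8] = {N/(N\NP), NP, NP/(NP\NP), PP/(PP\NP), S/(S\NP)}; S ∉ chart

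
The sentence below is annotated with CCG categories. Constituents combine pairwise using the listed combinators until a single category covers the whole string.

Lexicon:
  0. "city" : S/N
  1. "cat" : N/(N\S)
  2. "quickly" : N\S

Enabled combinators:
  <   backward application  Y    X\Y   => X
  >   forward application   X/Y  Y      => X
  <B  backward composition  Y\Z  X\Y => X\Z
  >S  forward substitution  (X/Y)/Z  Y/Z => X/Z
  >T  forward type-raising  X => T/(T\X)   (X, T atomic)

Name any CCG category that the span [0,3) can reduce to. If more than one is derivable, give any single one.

S

[0,3] S   >
  [0,1] "city" : S/N
  [1,3] N   >
    [1,2] "cat" : N/(N\S)
    [2,3] "quickly" : N\S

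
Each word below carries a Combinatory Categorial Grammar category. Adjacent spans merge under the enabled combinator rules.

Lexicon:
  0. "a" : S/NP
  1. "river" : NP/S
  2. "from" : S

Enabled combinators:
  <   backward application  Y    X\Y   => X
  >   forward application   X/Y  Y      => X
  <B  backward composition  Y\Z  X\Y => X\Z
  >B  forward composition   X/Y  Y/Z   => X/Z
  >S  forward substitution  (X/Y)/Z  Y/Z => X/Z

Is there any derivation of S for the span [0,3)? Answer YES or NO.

YES

[0,3] S   >
  [0,1] "a" : S/NP
  [1,3] NP   >
    [1,2] "river" : NP/S
    [2,3] "from" : S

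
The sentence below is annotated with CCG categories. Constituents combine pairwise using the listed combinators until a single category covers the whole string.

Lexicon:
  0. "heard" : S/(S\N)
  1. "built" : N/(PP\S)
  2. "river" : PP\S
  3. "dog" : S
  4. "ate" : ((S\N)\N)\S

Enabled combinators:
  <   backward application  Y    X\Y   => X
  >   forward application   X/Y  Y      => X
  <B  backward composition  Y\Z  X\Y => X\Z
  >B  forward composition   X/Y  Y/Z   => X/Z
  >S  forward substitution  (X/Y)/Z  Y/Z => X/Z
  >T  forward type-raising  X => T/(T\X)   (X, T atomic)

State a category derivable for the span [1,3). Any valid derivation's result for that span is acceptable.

[0,5] S   >
  [0,1] "heard" : S/(S\N)
  [1,5] S\N   <
    [1,3] N   >
      [1,2] "built" : N/(PP\S)
      [2,3] "river" : PP\S
    [3,5] (S\N)\N   <
      [3,4] "dog" : S
      [4,5] "ate" : ((S\N)\N)\S

N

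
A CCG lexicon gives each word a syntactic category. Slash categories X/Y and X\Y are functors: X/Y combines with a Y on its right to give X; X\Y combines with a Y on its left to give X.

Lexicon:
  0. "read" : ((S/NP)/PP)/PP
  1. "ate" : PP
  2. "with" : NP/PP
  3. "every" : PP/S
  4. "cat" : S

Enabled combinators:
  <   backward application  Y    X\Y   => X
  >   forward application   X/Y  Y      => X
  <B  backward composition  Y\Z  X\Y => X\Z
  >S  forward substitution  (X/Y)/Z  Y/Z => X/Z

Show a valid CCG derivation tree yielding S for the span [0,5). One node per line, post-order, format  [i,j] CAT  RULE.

[0,1] ((S/NP)/PP)/PP  lex  "read"
[1,2] PP  lex  "ate"
[0,2] (S/NP)/PP  >  k=1
[2,3] NP/PP  lex  "with"
[0,3] S/PP  >S  k=2
[3,4] PP/S  lex  "every"
[4,5] S  lex  "cat"
[3,5] PP  >  k=4
[0,5] S  >  k=3

[0,5] S   >
  [0,3] S/PP   >S
    [0,2] (S/NP)/PP   >
      [0,1] "read" : ((S/NP)/PP)/PP
      [1,2] "ate" : PP
    [2,3] "with" : NP/PP
  [3,5] PP   >
    [3,4] "every" : PP/S
    [4,5] "cat" : S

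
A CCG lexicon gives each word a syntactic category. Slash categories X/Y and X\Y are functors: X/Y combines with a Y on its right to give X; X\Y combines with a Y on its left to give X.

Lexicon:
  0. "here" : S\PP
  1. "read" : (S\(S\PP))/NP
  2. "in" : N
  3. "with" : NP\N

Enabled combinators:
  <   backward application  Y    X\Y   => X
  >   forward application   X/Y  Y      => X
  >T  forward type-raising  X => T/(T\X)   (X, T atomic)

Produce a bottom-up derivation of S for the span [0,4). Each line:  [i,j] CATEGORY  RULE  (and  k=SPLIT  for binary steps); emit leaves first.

[0,4] S   <
  [0,1] "here" : S\PP
  [1,4] S\(S\PP)   >
    [1,2] "read" : (S\(S\PP))/NP
    [2,4] NP   <
      [2,3] "in" : N
      [3,4] "with" : NP\N

[0,1] S\PP  lex  "here"
[1,2] (S\(S\PP))/NP  lex  "read"
[2,3] N  lex  "in"
[3,4] NP\N  lex  "with"
[2,4] NP  <  k=3
[1,4] S\(S\PP)  >  k=2
[0,4] S  <  k=1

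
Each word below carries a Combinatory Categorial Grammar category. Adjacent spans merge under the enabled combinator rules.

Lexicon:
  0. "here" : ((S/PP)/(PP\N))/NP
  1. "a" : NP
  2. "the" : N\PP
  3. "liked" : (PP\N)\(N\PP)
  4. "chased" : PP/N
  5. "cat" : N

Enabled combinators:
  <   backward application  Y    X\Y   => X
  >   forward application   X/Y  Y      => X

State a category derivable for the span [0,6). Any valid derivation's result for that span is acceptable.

S

[0,6] S   >
  [0,4] S/PP   >
    [0,2] (S/PP)/(PP\N)   >
      [0,1] "here" : ((S/PP)/(PP\N))/NP
      [1,2] "a" : NP
    [2,4] PP\N   <
      [2,3] "the" : N\PP
      [3,4] "liked" : (PP\N)\(N\PP)
  [4,6] PP   >
    [4,5] "chased" : PP/N
    [5,6] "cat" : N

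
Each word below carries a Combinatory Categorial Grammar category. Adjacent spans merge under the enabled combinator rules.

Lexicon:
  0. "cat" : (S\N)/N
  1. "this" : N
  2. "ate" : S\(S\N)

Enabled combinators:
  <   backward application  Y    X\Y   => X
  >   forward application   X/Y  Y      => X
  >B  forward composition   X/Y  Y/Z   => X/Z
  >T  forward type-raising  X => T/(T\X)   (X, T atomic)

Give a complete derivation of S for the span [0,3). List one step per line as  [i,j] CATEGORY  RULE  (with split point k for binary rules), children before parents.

[0,1] (S\N)/N  lex  "cat"
[1,2] N  lex  "this"
[0,2] S\N  >  k=1
[2,3] S\(S\N)  lex  "ate"
[0,3] S  <  k=2

[0,3] S   <
  [0,2] S\N   >
    [0,1] "cat" : (S\N)/N
    [1,2] "this" : N
  [2,3] "ate" : S\(S\N)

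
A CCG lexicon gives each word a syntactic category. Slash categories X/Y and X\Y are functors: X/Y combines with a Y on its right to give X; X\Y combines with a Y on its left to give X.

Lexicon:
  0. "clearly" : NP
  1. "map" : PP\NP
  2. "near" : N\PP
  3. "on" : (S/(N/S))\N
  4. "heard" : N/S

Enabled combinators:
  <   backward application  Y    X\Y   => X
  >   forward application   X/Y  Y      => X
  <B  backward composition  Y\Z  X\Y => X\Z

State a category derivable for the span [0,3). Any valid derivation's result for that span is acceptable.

N

[0,5] S   >
  [0,4] S/(N/S)   <
    [0,3] N   <
      [0,1] "clearly" : NP
      [1,3] N\NP   <B
        [1,2] "map" : PP\NP
        [2,3] "near" : N\PP
    [3,4] "on" : (S/(N/S))\N
  [4,5] "heard" : N/S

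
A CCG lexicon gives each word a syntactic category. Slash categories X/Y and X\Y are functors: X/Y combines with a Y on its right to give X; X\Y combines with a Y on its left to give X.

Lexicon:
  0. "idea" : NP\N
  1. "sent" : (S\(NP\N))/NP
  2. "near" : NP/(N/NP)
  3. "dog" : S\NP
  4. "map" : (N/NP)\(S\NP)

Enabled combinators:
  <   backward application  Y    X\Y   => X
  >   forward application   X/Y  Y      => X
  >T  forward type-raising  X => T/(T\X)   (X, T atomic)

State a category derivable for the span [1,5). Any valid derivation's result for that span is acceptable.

S\(NP\N)

[0,5] S   <
  [0,1] "idea" : NP\N
  [1,5] S\(NP\N)   >
    [1,2] "sent" : (S\(NP\N))/NP
    [2,5] NP   >
      [2,3] "near" : NP/(N/NP)
      [3,5] N/NP   <
        [3,4] "dog" : S\NP
        [4,5] "map" : (N/NP)\(S\NP)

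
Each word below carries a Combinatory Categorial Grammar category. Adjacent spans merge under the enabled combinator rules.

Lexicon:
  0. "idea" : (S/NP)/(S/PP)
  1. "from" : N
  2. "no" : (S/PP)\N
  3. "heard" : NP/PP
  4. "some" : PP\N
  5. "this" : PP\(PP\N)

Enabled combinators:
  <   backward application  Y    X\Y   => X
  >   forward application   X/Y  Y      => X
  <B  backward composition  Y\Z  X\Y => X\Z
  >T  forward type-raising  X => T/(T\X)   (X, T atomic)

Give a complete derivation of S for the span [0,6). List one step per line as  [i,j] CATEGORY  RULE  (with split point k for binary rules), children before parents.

[0,6] S   >
  [0,3] S/NP   >
    [0,1] "idea" : (S/NP)/(S/PP)
    [1,3] S/PP   <
      [1,2] "from" : N
      [2,3] "no" : (S/PP)\N
  [3,6] NP   >
    [3,4] "heard" : NP/PP
    [4,6] PP   <
      [4,5] "some" : PP\N
      [5,6] "this" : PP\(PP\N)

[0,1] (S/NP)/(S/PP)  lex  "idea"
[1,2] N  lex  "from"
[2,3] (S/PP)\N  lex  "no"
[1,3] S/PP  <  k=2
[0,3] S/NP  >  k=1
[3,4] NP/PP  lex  "heard"
[4,5] PP\N  lex  "some"
[5,6] PP\(PP\N)  lex  "this"
[4,6] PP  <  k=5
[3,6] NP  >  k=4
[0,6] S  >  k=3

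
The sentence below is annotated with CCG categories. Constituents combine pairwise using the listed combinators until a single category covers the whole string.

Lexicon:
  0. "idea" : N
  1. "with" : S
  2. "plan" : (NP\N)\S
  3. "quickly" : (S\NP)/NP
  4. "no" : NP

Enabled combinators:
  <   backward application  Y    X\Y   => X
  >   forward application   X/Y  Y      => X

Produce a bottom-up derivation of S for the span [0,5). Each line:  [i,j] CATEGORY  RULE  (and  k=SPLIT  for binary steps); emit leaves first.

[0,1] N  lex  "idea"
[1,2] S  lex  "with"
[2,3] (NP\N)\S  lex  "plan"
[1,3] NP\N  <  k=2
[0,3] NP  <  k=1
[3,4] (S\NP)/NP  lex  "quickly"
[4,5] NP  lex  "no"
[3,5] S\NP  >  k=4
[0,5] S  <  k=3

[0,5] S   <
  [0,3] NP   <
    [0,1] "idea" : N
    [1,3] NP\N   <
      [1,2] "with" : S
      [2,3] "plan" : (NP\N)\S
  [3,5] S\NP   >
    [3,4] "quickly" : (S\NP)/NP
    [4,5] "no" : NP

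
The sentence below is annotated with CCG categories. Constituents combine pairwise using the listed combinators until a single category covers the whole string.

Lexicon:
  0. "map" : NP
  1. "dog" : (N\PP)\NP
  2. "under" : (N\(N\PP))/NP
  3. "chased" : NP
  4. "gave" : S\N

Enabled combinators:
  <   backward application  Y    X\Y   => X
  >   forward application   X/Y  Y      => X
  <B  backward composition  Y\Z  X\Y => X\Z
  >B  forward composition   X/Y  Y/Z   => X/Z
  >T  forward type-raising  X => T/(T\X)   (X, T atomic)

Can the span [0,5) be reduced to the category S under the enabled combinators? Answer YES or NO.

YES

[0,5] S   <
  [0,4] N   <
    [0,2] N\PP   <
      [0,1] "map" : NP
      [1,2] "dog" : (N\PP)\NP
    [2,4] N\(N\PP)   >
      [2,3] "under" : (N\(N\PP))/NP
      [3,4] "chased" : NP
  [4,5] "gave" : S\N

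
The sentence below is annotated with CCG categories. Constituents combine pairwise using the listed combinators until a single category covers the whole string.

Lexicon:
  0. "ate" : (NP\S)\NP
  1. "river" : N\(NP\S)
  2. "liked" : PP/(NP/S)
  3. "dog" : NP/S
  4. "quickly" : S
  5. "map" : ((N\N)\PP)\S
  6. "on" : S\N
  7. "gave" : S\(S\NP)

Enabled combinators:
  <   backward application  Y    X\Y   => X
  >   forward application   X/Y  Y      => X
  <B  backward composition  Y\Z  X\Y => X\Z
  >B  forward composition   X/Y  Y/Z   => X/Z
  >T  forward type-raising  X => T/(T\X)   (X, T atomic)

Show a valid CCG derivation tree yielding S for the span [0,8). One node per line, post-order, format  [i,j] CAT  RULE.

[0,1] (NP\S)\NP  lex  "ate"
[1,2] N\(NP\S)  lex  "river"
[0,2] N\NP  <B  k=1
[2,3] PP/(NP/S)  lex  "liked"
[3,4] NP/S  lex  "dog"
[2,4] PP  >  k=3
[4,5] S  lex  "quickly"
[5,6] ((N\N)\PP)\S  lex  "map"
[4,6] (N\N)\PP  <  k=5
[2,6] N\N  <  k=4
[6,7] S\N  lex  "on"
[2,7] S\N  <B  k=6
[0,7] S\NP  <B  k=2
[7,8] S\(S\NP)  lex  "gave"
[0,8] S  <  k=7

[0,8] S   <
  [0,7] S\NP   <B
    [0,2] N\NP   <B
      [0,1] "ate" : (NP\S)\NP
      [1,2] "river" : N\(NP\S)
    [2,7] S\N   <B
      [2,6] N\N   <
        [2,4] PP   >
          [2,3] "liked" : PP/(NP/S)
          [3,4] "dog" : NP/S
        [4,6] (N\N)\PP   <
          [4,5] "quickly" : S
          [5,6] "map" : ((N\N)\PP)\S
      [6,7] "on" : S\N
  [7,8] "gave" : S\(S\NP)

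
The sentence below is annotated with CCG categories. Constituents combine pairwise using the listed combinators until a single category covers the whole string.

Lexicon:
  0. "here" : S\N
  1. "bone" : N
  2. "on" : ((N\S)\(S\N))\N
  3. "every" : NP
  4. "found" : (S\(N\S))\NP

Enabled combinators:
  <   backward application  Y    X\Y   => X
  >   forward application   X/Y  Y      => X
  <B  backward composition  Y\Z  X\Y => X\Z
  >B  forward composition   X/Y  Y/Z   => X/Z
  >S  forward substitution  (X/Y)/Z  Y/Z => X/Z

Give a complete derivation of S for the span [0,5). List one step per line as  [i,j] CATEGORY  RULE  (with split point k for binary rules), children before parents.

[0,5] S   <
  [0,3] N\S   <
    [0,1] "here" : S\N
    [1,3] (N\S)\(S\N)   <
      [1,2] "bone" : N
      [2,3] "on" : ((N\S)\(S\N))\N
  [3,5] S\(N\S)   <
    [3,4] "every" : NP
    [4,5] "found" : (S\(N\S))\NP

[0,1] S\N  lex  "here"
[1,2] N  lex  "bone"
[2,3] ((N\S)\(S\N))\N  lex  "on"
[1,3] (N\S)\(S\N)  <  k=2
[0,3] N\S  <  k=1
[3,4] NP  lex  "every"
[4,5] (S\(N\S))\NP  lex  "found"
[3,5] S\(N\S)  <  k=4
[0,5] S  <  k=3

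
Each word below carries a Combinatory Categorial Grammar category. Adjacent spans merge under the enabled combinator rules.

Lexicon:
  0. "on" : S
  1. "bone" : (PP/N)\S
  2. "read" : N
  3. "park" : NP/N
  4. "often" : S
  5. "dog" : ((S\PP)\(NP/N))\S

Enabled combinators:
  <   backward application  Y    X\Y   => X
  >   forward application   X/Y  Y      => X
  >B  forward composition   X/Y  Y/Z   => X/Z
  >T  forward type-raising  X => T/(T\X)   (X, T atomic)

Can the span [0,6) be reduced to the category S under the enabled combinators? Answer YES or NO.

[0,6] S   <
  [0,3] PP   >
    [0,2] PP/N   <
      [0,1] "on" : S
      [1,2] "bone" : (PP/N)\S
    [2,3] "read" : N
  [3,6] S\PP   <
    [3,4] "park" : NP/N
    [4,6] (S\PP)\(NP/N)   <
      [4,5] "often" : S
      [5,6] "dog" : ((S\PP)\(NP/N))\S

YES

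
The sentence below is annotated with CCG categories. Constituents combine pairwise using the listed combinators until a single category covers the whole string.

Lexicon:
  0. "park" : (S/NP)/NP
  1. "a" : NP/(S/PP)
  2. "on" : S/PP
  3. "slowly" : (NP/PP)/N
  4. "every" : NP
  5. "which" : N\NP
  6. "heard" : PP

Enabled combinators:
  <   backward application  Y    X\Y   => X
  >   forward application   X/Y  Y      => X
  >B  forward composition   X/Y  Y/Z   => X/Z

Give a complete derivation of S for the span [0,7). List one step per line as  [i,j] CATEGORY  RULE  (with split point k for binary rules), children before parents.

[0,7] S   >
  [0,6] S/PP   >B
    [0,3] S/NP   >
      [0,1] "park" : (S/NP)/NP
      [1,3] NP   >
        [1,2] "a" : NP/(S/PP)
        [2,3] "on" : S/PP
    [3,6] NP/PP   >
      [3,4] "slowly" : (NP/PP)/N
      [4,6] N   <
        [4,5] "every" : NP
        [5,6] "which" : N\NP
  [6,7] "heard" : PP

[0,1] (S/NP)/NP  lex  "park"
[1,2] NP/(S/PP)  lex  "a"
[2,3] S/PP  lex  "on"
[1,3] NP  >  k=2
[0,3] S/NP  >  k=1
[3,4] (NP/PP)/N  lex  "slowly"
[4,5] NP  lex  "every"
[5,6] N\NP  lex  "which"
[4,6] N  <  k=5
[3,6] NP/PP  >  k=4
[0,6] S/PP  >B  k=3
[6,7] PP  lex  "heard"
[0,7] S  >  k=6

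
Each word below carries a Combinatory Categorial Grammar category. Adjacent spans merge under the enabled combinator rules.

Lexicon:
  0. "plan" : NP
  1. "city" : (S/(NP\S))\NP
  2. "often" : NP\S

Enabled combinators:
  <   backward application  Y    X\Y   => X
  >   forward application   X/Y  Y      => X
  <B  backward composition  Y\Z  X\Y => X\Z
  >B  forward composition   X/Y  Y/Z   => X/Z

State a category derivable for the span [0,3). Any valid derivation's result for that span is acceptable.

S

[0,3] S   >
  [0,2] S/(NP\S)   <
    [0,1] "plan" : NP
    [1,2] "city" : (S/(NP\S))\NP
  [2,3] "often" : NP\S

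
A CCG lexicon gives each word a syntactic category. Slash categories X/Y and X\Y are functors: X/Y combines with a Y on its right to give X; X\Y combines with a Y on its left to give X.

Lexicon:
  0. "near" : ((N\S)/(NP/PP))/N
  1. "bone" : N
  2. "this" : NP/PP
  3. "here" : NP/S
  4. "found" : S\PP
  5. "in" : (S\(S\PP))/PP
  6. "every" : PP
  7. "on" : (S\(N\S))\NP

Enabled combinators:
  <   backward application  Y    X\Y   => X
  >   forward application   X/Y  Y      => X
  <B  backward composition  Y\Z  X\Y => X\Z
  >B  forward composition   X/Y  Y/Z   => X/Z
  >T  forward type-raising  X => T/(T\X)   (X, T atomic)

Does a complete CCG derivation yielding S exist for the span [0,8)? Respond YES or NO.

[0,8] S   <
  [0,3] N\S   >
    [0,2] (N\S)/(NP/PP)   >
      [0,1] "near" : ((N\S)/(NP/PP))/N
      [1,2] "bone" : N
    [2,3] "this" : NP/PP
  [3,8] S\(N\S)   <
    [3,7] NP   >
      [3,4] "here" : NP/S
      [4,7] S   <
        [4,5] "found" : S\PP
        [5,7] S\(S\PP)   >
          [5,6] "in" : (S\(S\PP))/PP
          [6,7] "every" : PP
    [7,8] "on" : (S\(N\S))\NP

YES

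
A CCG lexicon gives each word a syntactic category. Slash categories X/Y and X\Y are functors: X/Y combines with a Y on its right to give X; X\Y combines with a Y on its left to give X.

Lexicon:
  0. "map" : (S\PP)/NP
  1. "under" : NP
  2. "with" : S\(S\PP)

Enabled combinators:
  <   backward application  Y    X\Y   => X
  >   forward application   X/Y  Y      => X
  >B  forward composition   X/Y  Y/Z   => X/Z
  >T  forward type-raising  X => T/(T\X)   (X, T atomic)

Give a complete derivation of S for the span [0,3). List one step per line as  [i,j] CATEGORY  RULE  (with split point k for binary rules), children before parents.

[0,3] S   <
  [0,2] S\PP   >
    [0,1] "map" : (S\PP)/NP
    [1,2] "under" : NP
  [2,3] "with" : S\(S\PP)

[0,1] (S\PP)/NP  lex  "map"
[1,2] NP  lex  "under"
[0,2] S\PP  >  k=1
[2,3] S\(S\PP)  lex  "with"
[0,3] S  <  k=2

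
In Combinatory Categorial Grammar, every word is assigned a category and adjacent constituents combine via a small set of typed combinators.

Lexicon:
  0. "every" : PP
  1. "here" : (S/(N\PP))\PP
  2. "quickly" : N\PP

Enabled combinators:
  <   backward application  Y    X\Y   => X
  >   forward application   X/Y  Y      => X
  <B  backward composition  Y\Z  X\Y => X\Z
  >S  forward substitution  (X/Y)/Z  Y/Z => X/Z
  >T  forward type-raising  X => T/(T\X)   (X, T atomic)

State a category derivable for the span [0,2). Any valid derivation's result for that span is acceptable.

[0,3] S   >
  [0,2] S/(N\PP)   <
    [0,1] "every" : PP
    [1,2] "here" : (S/(N\PP))\PP
  [2,3] "quickly" : N\PP

S/(N\PP)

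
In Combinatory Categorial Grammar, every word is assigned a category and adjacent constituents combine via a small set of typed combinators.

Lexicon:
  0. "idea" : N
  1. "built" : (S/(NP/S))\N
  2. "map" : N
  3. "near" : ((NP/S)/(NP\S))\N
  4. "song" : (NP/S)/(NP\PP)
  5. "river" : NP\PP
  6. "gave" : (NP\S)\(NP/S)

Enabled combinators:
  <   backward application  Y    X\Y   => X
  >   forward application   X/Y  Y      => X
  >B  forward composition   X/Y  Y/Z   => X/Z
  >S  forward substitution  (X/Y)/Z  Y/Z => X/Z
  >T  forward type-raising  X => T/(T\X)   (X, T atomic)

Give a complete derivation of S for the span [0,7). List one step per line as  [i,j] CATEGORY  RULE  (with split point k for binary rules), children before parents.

[0,7] S   >
  [0,2] S/(NP/S)   <
    [0,1] "idea" : N
    [1,2] "built" : (S/(NP/S))\N
  [2,7] NP/S   >
    [2,4] (NP/S)/(NP\S)   <
      [2,3] "map" : N
      [3,4] "near" : ((NP/S)/(NP\S))\N
    [4,7] NP\S   <
      [4,6] NP/S   >
        [4,5] "song" : (NP/S)/(NP\PP)
        [5,6] "river" : NP\PP
      [6,7] "gave" : (NP\S)\(NP/S)

[0,1] N  lex  "idea"
[1,2] (S/(NP/S))\N  lex  "built"
[0,2] S/(NP/S)  <  k=1
[2,3] N  lex  "map"
[3,4] ((NP/S)/(NP\S))\N  lex  "near"
[2,4] (NP/S)/(NP\S)  <  k=3
[4,5] (NP/S)/(NP\PP)  lex  "song"
[5,6] NP\PP  lex  "river"
[4,6] NP/S  >  k=5
[6,7] (NP\S)\(NP/S)  lex  "gave"
[4,7] NP\S  <  k=6
[2,7] NP/S  >  k=4
[0,7] S  >  k=2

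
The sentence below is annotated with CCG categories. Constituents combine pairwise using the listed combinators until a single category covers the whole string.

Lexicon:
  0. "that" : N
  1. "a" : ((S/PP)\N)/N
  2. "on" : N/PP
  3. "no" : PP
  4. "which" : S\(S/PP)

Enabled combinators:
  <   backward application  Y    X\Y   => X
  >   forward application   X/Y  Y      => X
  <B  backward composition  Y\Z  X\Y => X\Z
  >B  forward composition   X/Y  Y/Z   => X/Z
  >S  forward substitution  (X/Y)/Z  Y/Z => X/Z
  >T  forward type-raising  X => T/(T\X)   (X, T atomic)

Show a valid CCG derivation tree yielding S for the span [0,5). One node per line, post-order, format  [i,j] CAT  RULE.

[0,1] N  lex  "that"
[1,2] ((S/PP)\N)/N  lex  "a"
[2,3] N/PP  lex  "on"
[3,4] PP  lex  "no"
[2,4] N  >  k=3
[1,4] (S/PP)\N  >  k=2
[0,4] S/PP  <  k=1
[4,5] S\(S/PP)  lex  "which"
[0,5] S  <  k=4

[0,5] S   <
  [0,4] S/PP   <
    [0,1] "that" : N
    [1,4] (S/PP)\N   >
      [1,2] "a" : ((S/PP)\N)/N
      [2,4] N   >
        [2,3] "on" : N/PP
        [3,4] "no" : PP
  [4,5] "which" : S\(S/PP)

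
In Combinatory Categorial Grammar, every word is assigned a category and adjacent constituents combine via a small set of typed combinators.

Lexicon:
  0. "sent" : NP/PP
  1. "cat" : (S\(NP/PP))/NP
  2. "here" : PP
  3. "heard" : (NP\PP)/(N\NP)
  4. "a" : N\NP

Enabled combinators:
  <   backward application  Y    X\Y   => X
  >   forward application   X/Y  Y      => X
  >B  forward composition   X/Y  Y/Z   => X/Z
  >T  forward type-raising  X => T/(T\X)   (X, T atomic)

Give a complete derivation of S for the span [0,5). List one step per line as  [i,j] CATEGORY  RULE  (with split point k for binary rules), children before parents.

[0,5] S   <
  [0,1] "sent" : NP/PP
  [1,5] S\(NP/PP)   >
    [1,2] "cat" : (S\(NP/PP))/NP
    [2,5] NP   >
      [2,3] NP/(NP\PP)   >T
        [2,3] "here" : PP
      [3,5] NP\PP   >
        [3,4] "heard" : (NP\PP)/(N\NP)
        [4,5] "a" : N\NP

[0,1] NP/PP  lex  "sent"
[1,2] (S\(NP/PP))/NP  lex  "cat"
[2,3] PP  lex  "here"
[2,3] NP/(NP\PP)  >T
[3,4] (NP\PP)/(N\NP)  lex  "heard"
[4,5] N\NP  lex  "a"
[3,5] NP\PP  >  k=4
[2,5] NP  >  k=3
[1,5] S\(NP/PP)  >  k=2
[0,5] S  <  k=1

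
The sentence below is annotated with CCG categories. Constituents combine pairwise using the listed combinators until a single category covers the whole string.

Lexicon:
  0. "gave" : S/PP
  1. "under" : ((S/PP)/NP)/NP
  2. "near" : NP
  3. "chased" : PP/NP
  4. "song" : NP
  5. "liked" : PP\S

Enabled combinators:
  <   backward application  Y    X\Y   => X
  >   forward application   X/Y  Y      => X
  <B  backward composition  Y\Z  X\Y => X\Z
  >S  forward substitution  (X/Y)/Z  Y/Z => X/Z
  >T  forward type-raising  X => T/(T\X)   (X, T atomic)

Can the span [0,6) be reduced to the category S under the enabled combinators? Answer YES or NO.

YES

[0,6] S   >
  [0,1] "gave" : S/PP
  [1,6] PP   <
    [1,5] S   >
      [1,4] S/NP   >S
        [1,3] (S/PP)/NP   >
          [1,2] "under" : ((S/PP)/NP)/NP
          [2,3] "near" : NP
        [3,4] "chased" : PP/NP
      [4,5] "song" : NP
    [5,6] "liked" : PP\S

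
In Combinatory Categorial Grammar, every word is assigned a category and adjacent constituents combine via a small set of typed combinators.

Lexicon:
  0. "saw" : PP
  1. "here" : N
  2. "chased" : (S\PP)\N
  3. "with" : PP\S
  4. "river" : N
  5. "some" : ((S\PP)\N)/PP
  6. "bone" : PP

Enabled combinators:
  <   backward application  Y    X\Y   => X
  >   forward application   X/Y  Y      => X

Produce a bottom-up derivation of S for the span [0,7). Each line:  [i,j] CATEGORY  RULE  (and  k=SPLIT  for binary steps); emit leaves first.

[0,7] S   <
  [0,4] PP   <
    [0,3] S   <
      [0,1] "saw" : PP
      [1,3] S\PP   <
        [1,2] "here" : N
        [2,3] "chased" : (S\PP)\N
    [3,4] "with" : PP\S
  [4,7] S\PP   <
    [4,5] "river" : N
    [5,7] (S\PP)\N   >
      [5,6] "some" : ((S\PP)\N)/PP
      [6,7] "bone" : PP

[0,1] PP  lex  "saw"
[1,2] N  lex  "here"
[2,3] (S\PP)\N  lex  "chased"
[1,3] S\PP  <  k=2
[0,3] S  <  k=1
[3,4] PP\S  lex  "with"
[0,4] PP  <  k=3
[4,5] N  lex  "river"
[5,6] ((S\PP)\N)/PP  lex  "some"
[6,7] PP  lex  "bone"
[5,7] (S\PP)\N  >  k=6
[4,7] S\PP  <  k=5
[0,7] S  <  k=4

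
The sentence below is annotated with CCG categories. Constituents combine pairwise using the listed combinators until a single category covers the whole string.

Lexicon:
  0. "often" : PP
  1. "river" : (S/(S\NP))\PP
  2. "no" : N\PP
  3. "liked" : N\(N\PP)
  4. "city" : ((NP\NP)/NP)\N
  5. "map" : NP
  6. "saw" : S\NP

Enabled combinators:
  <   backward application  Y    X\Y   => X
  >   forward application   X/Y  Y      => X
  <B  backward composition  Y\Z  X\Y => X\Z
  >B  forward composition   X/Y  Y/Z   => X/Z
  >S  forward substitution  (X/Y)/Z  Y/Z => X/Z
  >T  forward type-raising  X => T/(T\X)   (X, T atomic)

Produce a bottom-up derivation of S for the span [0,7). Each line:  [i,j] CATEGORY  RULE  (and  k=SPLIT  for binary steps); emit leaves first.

[0,7] S   >
  [0,2] S/(S\NP)   <
    [0,1] "often" : PP
    [1,2] "river" : (S/(S\NP))\PP
  [2,7] S\NP   <B
    [2,6] NP\NP   >
      [2,5] (NP\NP)/NP   <
        [2,4] N   <
          [2,3] "no" : N\PP
          [3,4] "liked" : N\(N\PP)
        [4,5] "city" : ((NP\NP)/NP)\N
      [5,6] "map" : NP
    [6,7] "saw" : S\NP

[0,1] PP  lex  "often"
[1,2] (S/(S\NP))\PP  lex  "river"
[0,2] S/(S\NP)  <  k=1
[2,3] N\PP  lex  "no"
[3,4] N\(N\PP)  lex  "liked"
[2,4] N  <  k=3
[4,5] ((NP\NP)/NP)\N  lex  "city"
[2,5] (NP\NP)/NP  <  k=4
[5,6] NP  lex  "map"
[2,6] NP\NP  >  k=5
[6,7] S\NP  lex  "saw"
[2,7] S\NP  <B  k=6
[0,7] S  >  k=2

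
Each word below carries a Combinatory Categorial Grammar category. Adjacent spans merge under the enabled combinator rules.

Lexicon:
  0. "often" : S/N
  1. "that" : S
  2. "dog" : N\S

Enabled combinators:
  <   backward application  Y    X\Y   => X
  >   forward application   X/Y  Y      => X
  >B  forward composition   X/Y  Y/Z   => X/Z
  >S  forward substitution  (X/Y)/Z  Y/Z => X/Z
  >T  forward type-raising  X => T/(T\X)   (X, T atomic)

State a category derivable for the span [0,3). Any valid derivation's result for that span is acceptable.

[0,3] S   >
  [0,1] "often" : S/N
  [1,3] N   >
    [1,2] N/(N\S)   >T
      [1,2] "that" : S
    [2,3] "dog" : N\S

S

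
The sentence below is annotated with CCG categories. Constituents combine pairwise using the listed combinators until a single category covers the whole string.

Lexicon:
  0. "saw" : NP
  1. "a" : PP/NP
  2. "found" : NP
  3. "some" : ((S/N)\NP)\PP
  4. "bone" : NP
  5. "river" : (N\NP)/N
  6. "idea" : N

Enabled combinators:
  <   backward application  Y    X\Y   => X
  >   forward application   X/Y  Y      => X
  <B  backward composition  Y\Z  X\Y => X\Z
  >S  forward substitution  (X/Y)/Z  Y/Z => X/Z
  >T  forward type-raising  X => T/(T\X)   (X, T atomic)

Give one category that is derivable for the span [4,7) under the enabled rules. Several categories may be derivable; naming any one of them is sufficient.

[0,7] S   >
  [0,4] S/N   <
    [0,1] "saw" : NP
    [1,4] (S/N)\NP   <
      [1,3] PP   >
        [1,2] "a" : PP/NP
        [2,3] "found" : NP
      [3,4] "some" : ((S/N)\NP)\PP
  [4,7] N   <
    [4,5] "bone" : NP
    [5,7] N\NP   >
      [5,6] "river" : (N\NP)/N
      [6,7] "idea" : N

N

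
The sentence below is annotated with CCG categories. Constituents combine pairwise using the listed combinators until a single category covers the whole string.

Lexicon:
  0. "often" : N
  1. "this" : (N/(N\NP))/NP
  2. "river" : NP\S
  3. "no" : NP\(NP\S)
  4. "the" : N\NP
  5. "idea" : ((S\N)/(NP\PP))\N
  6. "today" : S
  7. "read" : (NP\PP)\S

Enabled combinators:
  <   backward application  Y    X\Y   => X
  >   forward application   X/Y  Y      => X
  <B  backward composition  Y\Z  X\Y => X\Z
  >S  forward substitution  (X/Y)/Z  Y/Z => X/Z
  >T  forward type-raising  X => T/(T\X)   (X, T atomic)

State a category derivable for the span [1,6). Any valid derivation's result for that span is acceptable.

[0,8] S   >
  [0,1] S/(S\N)   >T
    [0,1] "often" : N
  [1,8] S\N   >
    [1,6] (S\N)/(NP\PP)   <
      [1,5] N   >
        [1,4] N/(N\NP)   >
          [1,2] "this" : (N/(N\NP))/NP
          [2,4] NP   <
            [2,3] "river" : NP\S
            [3,4] "no" : NP\(NP\S)
        [4,5] "the" : N\NP
      [5,6] "idea" : ((S\N)/(NP\PP))\N
    [6,8] NP\PP   <
      [6,7] "today" : S
      [7,8] "read" : (NP\PP)\S

(S\N)/(NP\PP)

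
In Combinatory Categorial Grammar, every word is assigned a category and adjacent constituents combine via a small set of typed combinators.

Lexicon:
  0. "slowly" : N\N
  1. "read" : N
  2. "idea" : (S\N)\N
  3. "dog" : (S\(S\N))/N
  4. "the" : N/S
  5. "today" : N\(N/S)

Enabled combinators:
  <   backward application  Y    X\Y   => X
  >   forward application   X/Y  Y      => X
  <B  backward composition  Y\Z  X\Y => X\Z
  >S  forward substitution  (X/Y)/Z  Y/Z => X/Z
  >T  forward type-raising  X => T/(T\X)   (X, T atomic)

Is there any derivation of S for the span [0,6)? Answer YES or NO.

[0,6] S   <
  [0,3] S\N   <B
    [0,1] "slowly" : N\N
    [1,3] S\N   <
      [1,2] "read" : N
      [2,3] "idea" : (S\N)\N
  [3,6] S\(S\N)   >
    [3,4] "dog" : (S\(S\N))/N
    [4,6] N   <
      [4,5] "the" : N/S
      [5,6] "today" : N\(N/S)

YES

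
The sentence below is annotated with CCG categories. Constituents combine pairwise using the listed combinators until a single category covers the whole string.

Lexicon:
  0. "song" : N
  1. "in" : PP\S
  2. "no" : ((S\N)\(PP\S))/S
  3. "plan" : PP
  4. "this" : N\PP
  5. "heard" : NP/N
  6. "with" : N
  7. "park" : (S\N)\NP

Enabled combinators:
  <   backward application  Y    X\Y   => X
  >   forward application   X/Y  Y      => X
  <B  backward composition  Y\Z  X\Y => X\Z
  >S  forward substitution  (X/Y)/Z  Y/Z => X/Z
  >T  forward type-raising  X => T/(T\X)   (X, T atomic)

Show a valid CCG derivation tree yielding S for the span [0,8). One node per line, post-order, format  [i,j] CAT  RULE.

[0,1] N  lex  "song"
[1,2] PP\S  lex  "in"
[2,3] ((S\N)\(PP\S))/S  lex  "no"
[3,4] PP  lex  "plan"
[3,4] S/(S\PP)  >T
[4,5] N\PP  lex  "this"
[5,6] NP/N  lex  "heard"
[6,7] N  lex  "with"
[5,7] NP  >  k=6
[7,8] (S\N)\NP  lex  "park"
[5,8] S\N  <  k=7
[4,8] S\PP  <B  k=5
[3,8] S  >  k=4
[2,8] (S\N)\(PP\S)  >  k=3
[1,8] S\N  <  k=2
[0,8] S  <  k=1

[0,8] S   <
  [0,1] "song" : N
  [1,8] S\N   <
    [1,2] "in" : PP\S
    [2,8] (S\N)\(PP\S)   >
      [2,3] "no" : ((S\N)\(PP\S))/S
      [3,8] S   >
        [3,4] S/(S\PP)   >T
          [3,4] "plan" : PP
        [4,8] S\PP   <B
          [4,5] "this" : N\PP
          [5,8] S\N   <
            [5,7] NP   >
              [5,6] "heard" : NP/N
              [6,7] "with" : N
            [7,8] "park" : (S\N)\NP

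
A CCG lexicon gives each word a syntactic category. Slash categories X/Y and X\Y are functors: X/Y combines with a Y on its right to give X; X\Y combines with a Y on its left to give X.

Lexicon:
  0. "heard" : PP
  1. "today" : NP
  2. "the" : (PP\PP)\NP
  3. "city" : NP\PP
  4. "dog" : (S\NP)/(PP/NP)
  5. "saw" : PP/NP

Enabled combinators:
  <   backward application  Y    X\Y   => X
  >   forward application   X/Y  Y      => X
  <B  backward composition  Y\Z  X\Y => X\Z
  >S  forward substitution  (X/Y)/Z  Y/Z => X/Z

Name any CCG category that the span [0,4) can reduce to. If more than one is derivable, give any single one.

NP

[0,6] S   <
  [0,4] NP   <
    [0,1] "heard" : PP
    [1,4] NP\PP   <B
      [1,3] PP\PP   <
        [1,2] "today" : NP
        [2,3] "the" : (PP\PP)\NP
      [3,4] "city" : NP\PP
  [4,6] S\NP   >
    [4,5] "dog" : (S\NP)/(PP/NP)
    [5,6] "saw" : PP/NP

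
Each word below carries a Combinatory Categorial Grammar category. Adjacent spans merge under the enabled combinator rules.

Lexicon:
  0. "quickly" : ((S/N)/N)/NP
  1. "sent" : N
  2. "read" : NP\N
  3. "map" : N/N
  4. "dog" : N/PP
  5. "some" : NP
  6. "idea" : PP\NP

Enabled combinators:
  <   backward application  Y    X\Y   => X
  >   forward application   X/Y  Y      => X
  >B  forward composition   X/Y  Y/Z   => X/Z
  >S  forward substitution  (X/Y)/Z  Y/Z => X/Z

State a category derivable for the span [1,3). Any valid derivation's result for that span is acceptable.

NP

[0,7] S   >
  [0,4] S/N   >S
    [0,3] (S/N)/N   >
      [0,1] "quickly" : ((S/N)/N)/NP
      [1,3] NP   <
        [1,2] "sent" : N
        [2,3] "read" : NP\N
    [3,4] "map" : N/N
  [4,7] N   >
    [4,5] "dog" : N/PP
    [5,7] PP   <
      [5,6] "some" : NP
      [6,7] "idea" : PP\NP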